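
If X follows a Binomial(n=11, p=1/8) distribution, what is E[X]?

For X ~ Binomial(n=11, p=1/8), the expected value is:
E[X] = \frac{11}{8}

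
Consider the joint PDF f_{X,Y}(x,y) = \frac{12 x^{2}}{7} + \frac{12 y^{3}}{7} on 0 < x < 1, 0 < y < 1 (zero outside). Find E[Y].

E[Y] = ∫_0^1 ∫_0^1 y × f(x,y) dx dy
= \frac{22}{35}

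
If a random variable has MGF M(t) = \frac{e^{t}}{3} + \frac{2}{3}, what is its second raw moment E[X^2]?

To find E[X^2], compute M^(2)(0):
M^(1)(t) = \frac{e^{t}}{3}
M^(2)(t) = \frac{e^{t}}{3}
M^(2)(0) = \frac{1}{3}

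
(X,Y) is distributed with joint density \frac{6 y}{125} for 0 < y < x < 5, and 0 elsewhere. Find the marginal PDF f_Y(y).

f_Y(y) = ∫_y^5 \frac{6 y}{125} dx = \frac{6 y \left(5 - y\right)}{125}
for 0 < y < 5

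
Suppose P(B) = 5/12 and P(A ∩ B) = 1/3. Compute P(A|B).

P(A|B) = P(A ∩ B) / P(B)
= (1/3) / (5/12)
= 4/5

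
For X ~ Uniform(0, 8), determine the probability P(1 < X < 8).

P(1 < X < 8) = ∫_{1}^{8} f(x) dx
where f(x) = \frac{1}{8}
= \frac{7}{8}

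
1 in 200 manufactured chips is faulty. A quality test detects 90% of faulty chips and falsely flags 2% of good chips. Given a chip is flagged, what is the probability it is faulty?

Let D = the rare event, + = positive/flagged.
P(D) = 1/200
P(+|D) = 90/100 = 9/10
P(+|D') = 2/100 = 1/50
P(+) = P(+|D)P(D) + P(+|D')P(D')
     = \frac{9}{10} × \frac{1}{200} + \frac{1}{50} × \frac{199}{200}
     = \frac{61}{2500}
P(D|+) = P(+|D)P(D)/P(+) = \frac{45}{244}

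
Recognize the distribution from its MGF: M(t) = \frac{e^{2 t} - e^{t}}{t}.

The MGF M(t) = \frac{e^{2 t} - e^{t}}{t} is the standard form for the Uniform distribution.
Comparing with the known MGF formula identifies: Uniform(1, 2)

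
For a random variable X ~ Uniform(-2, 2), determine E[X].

For X ~ Uniform(-2, 2), the expected value is:
E[X] = 0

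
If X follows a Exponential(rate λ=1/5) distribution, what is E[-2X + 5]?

For X ~ Exponential(rate λ=1/5):
E[X] = 5
E[-2X + 5] = -2 × E[X] + 5 = -5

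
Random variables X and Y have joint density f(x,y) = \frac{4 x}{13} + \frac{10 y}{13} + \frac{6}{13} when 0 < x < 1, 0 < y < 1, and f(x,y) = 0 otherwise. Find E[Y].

E[Y] = ∫_0^1 ∫_0^1 y × f(x,y) dx dy
= \frac{22}{39}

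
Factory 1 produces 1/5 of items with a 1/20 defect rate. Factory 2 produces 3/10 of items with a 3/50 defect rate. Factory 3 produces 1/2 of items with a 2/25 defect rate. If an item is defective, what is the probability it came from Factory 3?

Using Bayes' theorem:
P(F1) = 1/5, P(D|F1) = 1/20
P(F2) = 3/10, P(D|F2) = 3/50
P(F3) = 1/2, P(D|F3) = 2/25
P(D) = P(D|F1)P(F1) + P(D|F2)P(F2) + P(D|F3)P(F3)
     = \frac{17}{250}
P(F3|D) = P(D|F3)P(F3) / P(D)
= \frac{10}{17}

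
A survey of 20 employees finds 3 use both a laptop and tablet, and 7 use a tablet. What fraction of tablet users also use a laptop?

P(A ∩ B) = 3/20
P(B) = 7/20
P(A|B) = P(A ∩ B) / P(B) = (3/20) / (7/20) = 3/7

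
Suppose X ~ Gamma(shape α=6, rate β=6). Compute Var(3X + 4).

For X ~ Gamma(shape α=6, rate β=6):
Var(X) = \frac{1}{6}
Var(3X + 4) = (3)² × Var(X) = 9 × \frac{1}{6} = \frac{3}{2}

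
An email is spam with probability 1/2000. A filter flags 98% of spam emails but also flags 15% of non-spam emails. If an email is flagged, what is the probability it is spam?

Let D = the rare event, + = positive/flagged.
P(D) = 1/2000
P(+|D) = 98/100 = 49/50
P(+|D') = 15/100 = 3/20
P(+) = P(+|D)P(D) + P(+|D')P(D')
     = \frac{49}{50} × \frac{1}{2000} + \frac{3}{20} × \frac{1999}{2000}
     = \frac{30083}{200000}
P(D|+) = P(+|D)P(D)/P(+) = \frac{98}{30083}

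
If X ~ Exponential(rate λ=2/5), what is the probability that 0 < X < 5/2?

P(0 < X < 5/2) = ∫_{0}^{5/2} f(x) dx
where f(x) = \frac{2 e^{- \frac{2 x}{5}}}{5}
= 1 - e^{-1}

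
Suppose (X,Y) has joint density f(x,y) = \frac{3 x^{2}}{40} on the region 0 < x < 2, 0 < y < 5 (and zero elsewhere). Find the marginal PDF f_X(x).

f_X(x) = ∫_0^5 f(x,y) dy
= ∫_0^5 \frac{3 x^{2}}{40} dy
= \frac{3 x^{2}}{8} for 0 < x < 2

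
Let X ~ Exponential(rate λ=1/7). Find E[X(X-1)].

E[X(X-1)] = E[X² - X] = E[X²] - E[X]
E[X] = 7
E[X²] = Var(X) + (E[X])² = 49 + (7)² = 98
E[X(X-1)] = 98 - 7 = 91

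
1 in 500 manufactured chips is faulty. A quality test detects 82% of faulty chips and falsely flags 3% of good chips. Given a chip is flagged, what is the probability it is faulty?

Let D = the rare event, + = positive/flagged.
P(D) = 1/500
P(+|D) = 82/100 = 41/50
P(+|D') = 3/100
P(+) = P(+|D)P(D) + P(+|D')P(D')
     = \frac{41}{50} × \frac{1}{500} + \frac{3}{100} × \frac{499}{500}
     = \frac{1579}{50000}
P(D|+) = P(+|D)P(D)/P(+) = \frac{82}{1579}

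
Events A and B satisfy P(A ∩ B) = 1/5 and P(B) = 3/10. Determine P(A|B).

P(A|B) = P(A ∩ B) / P(B)
= (1/5) / (3/10)
= 2/3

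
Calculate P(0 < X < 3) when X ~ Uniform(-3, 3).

P(0 < X < 3) = ∫_{0}^{3} f(x) dx
where f(x) = \frac{1}{6}
= \frac{1}{2}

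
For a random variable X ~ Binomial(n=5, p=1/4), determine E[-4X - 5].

For X ~ Binomial(n=5, p=1/4):
E[X] = \frac{5}{4}
E[-4X - 5] = -4 × E[X] - 5 = -10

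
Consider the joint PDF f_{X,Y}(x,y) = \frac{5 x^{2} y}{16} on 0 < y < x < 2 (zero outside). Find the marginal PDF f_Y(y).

f_Y(y) = ∫_y^2 \frac{5 x^{2} y}{16} dx = \frac{5 y \left(8 - y^{3}\right)}{48}
for 0 < y < 2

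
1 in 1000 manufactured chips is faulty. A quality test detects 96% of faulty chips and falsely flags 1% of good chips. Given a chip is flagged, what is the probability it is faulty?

Let D = the rare event, + = positive/flagged.
P(D) = 1/1000
P(+|D) = 96/100 = 24/25
P(+|D') = 1/100
P(+) = P(+|D)P(D) + P(+|D')P(D')
     = \frac{24}{25} × \frac{1}{1000} + \frac{1}{100} × \frac{999}{1000}
     = \frac{219}{20000}
P(D|+) = P(+|D)P(D)/P(+) = \frac{32}{365}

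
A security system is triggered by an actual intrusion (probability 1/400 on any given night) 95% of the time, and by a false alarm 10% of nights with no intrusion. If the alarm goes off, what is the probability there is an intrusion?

Let D = the rare event, + = positive/flagged.
P(D) = 1/400
P(+|D) = 95/100 = 19/20
P(+|D') = 10/100 = 1/10
P(+) = P(+|D)P(D) + P(+|D')P(D')
     = \frac{19}{20} × \frac{1}{400} + \frac{1}{10} × \frac{399}{400}
     = \frac{817}{8000}
P(D|+) = P(+|D)P(D)/P(+) = \frac{1}{43}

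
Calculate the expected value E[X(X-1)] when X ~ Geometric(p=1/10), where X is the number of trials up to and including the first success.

E[X(X-1)] = E[X² - X] = E[X²] - E[X]
E[X] = 10
E[X²] = Var(X) + (E[X])² = 90 + (10)² = 190
E[X(X-1)] = 190 - 10 = 180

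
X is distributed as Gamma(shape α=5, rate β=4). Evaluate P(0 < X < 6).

P(0 < X < 6) = ∫_{0}^{6} f(x) dx
where f(x) = \frac{128 x^{4} e^{- 4 x}}{3}
= 1 - \frac{16441}{e^{24}}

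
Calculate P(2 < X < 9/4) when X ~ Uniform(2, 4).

P(2 < X < 9/4) = ∫_{2}^{9/4} f(x) dx
where f(x) = \frac{1}{2}
= \frac{1}{8}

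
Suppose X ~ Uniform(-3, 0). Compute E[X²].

Using the identity E[X²] = Var(X) + (E[X])²:
E[X] = - \frac{3}{2}
Var(X) = \frac{3}{4}
E[X²] = \frac{3}{4} + (- \frac{3}{2})²
= 3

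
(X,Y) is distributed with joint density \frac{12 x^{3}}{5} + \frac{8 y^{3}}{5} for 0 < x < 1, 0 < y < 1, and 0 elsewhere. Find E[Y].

E[Y] = ∫_0^1 ∫_0^1 y × f(x,y) dx dy
= \frac{31}{50}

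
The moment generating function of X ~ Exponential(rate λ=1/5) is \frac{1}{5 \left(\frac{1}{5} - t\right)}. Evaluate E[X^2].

To find E[X^2], compute M^(2)(0):
M^(1)(t) = \frac{1}{5 \left(\frac{1}{5} - t\right)^{2}}
M^(2)(t) = \frac{2}{5 \left(\frac{1}{5} - t\right)^{3}}
M^(2)(0) = 50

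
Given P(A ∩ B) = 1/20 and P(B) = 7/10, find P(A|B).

P(A|B) = P(A ∩ B) / P(B)
= (1/20) / (7/10)
= 1/14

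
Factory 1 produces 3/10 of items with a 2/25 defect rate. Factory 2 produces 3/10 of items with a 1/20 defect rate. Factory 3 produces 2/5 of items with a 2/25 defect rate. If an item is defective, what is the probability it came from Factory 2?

Using Bayes' theorem:
P(F1) = 3/10, P(D|F1) = 2/25
P(F2) = 3/10, P(D|F2) = 1/20
P(F3) = 2/5, P(D|F3) = 2/25
P(D) = P(D|F1)P(F1) + P(D|F2)P(F2) + P(D|F3)P(F3)
     = \frac{71}{1000}
P(F2|D) = P(D|F2)P(F2) / P(D)
= \frac{15}{71}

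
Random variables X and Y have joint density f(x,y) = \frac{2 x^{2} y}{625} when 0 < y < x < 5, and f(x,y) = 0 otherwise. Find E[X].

f_X(x) = ∫_0^x \frac{2 x^{2} y}{625} dy = \frac{x^{4}}{625}
E[X] = ∫_0^5 x × (\frac{x^{4}}{625}) dx = \frac{25}{6}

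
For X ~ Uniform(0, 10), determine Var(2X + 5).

For X ~ Uniform(0, 10):
Var(X) = \frac{25}{3}
Var(2X + 5) = (2)² × Var(X) = 4 × \frac{25}{3} = \frac{100}{3}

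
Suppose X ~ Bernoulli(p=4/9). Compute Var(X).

For X ~ Bernoulli(p=4/9):
Var(X) = \frac{20}{81}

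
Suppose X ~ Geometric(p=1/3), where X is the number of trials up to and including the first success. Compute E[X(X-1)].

E[X(X-1)] = E[X² - X] = E[X²] - E[X]
E[X] = 3
E[X²] = Var(X) + (E[X])² = 6 + (3)² = 15
E[X(X-1)] = 15 - 3 = 12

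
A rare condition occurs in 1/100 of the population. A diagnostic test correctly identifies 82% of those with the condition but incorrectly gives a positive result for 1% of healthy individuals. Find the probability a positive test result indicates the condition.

Let D = the rare event, + = positive/flagged.
P(D) = 1/100
P(+|D) = 82/100 = 41/50
P(+|D') = 1/100
P(+) = P(+|D)P(D) + P(+|D')P(D')
     = \frac{41}{50} × \frac{1}{100} + \frac{1}{100} × \frac{99}{100}
     = \frac{181}{10000}
P(D|+) = P(+|D)P(D)/P(+) = \frac{82}{181}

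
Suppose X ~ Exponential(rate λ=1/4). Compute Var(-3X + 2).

For X ~ Exponential(rate λ=1/4):
Var(X) = 16
Var(-3X + 2) = (-3)² × Var(X) = 9 × 16 = 144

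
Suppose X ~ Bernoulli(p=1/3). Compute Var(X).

For X ~ Bernoulli(p=1/3):
Var(X) = \frac{2}{9}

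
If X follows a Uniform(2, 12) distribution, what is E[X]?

For X ~ Uniform(2, 12), the expected value is:
E[X] = 7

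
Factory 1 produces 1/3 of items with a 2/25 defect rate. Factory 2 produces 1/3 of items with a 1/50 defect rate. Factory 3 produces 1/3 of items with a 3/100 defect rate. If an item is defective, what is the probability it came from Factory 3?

Using Bayes' theorem:
P(F1) = 1/3, P(D|F1) = 2/25
P(F2) = 1/3, P(D|F2) = 1/50
P(F3) = 1/3, P(D|F3) = 3/100
P(D) = P(D|F1)P(F1) + P(D|F2)P(F2) + P(D|F3)P(F3)
     = \frac{13}{300}
P(F3|D) = P(D|F3)P(F3) / P(D)
= \frac{3}{13}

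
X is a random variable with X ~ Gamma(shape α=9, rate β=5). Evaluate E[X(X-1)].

E[X(X-1)] = E[X² - X] = E[X²] - E[X]
E[X] = \frac{9}{5}
E[X²] = Var(X) + (E[X])² = \frac{9}{25} + (\frac{9}{5})² = \frac{18}{5}
E[X(X-1)] = \frac{18}{5} - \frac{9}{5} = \frac{9}{5}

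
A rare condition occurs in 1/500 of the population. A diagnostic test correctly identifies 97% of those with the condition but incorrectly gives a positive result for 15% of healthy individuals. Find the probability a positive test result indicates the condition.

Let D = the rare event, + = positive/flagged.
P(D) = 1/500
P(+|D) = 97/100
P(+|D') = 15/100 = 3/20
P(+) = P(+|D)P(D) + P(+|D')P(D')
     = \frac{97}{100} × \frac{1}{500} + \frac{3}{20} × \frac{499}{500}
     = \frac{3791}{25000}
P(D|+) = P(+|D)P(D)/P(+) = \frac{97}{7582}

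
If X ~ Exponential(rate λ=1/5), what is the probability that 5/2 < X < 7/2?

P(5/2 < X < 7/2) = ∫_{5/2}^{7/2} f(x) dx
where f(x) = \frac{e^{- \frac{x}{5}}}{5}
= - \frac{1}{e^{\frac{7}{10}}} + e^{- \frac{1}{2}}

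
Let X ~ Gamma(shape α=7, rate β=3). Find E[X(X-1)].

E[X(X-1)] = E[X² - X] = E[X²] - E[X]
E[X] = \frac{7}{3}
E[X²] = Var(X) + (E[X])² = \frac{7}{9} + (\frac{7}{3})² = \frac{56}{9}
E[X(X-1)] = \frac{56}{9} - \frac{7}{3} = \frac{35}{9}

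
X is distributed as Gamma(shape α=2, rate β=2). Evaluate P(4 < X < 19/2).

P(4 < X < 19/2) = ∫_{4}^{19/2} f(x) dx
where f(x) = 4 x e^{- 2 x}
= \frac{-20 + 9 e^{11}}{e^{19}}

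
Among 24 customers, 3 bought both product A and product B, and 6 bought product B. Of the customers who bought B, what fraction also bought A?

P(A ∩ B) = 3/24 = 1/8
P(B) = 6/24 = 1/4
P(A|B) = P(A ∩ B) / P(B) = (1/8) / (1/4) = 1/2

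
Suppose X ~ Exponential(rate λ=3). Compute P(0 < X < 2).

P(0 < X < 2) = ∫_{0}^{2} f(x) dx
where f(x) = 3 e^{- 3 x}
= 1 - e^{-6}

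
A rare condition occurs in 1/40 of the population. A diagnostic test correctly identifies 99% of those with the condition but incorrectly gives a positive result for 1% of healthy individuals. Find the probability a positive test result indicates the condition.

Let D = the rare event, + = positive/flagged.
P(D) = 1/40
P(+|D) = 99/100
P(+|D') = 1/100
P(+) = P(+|D)P(D) + P(+|D')P(D')
     = \frac{99}{100} × \frac{1}{40} + \frac{1}{100} × \frac{39}{40}
     = \frac{69}{2000}
P(D|+) = P(+|D)P(D)/P(+) = \frac{33}{46}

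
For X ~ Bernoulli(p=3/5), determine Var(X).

For X ~ Bernoulli(p=3/5):
Var(X) = \frac{6}{25}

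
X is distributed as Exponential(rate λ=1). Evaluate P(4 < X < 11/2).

P(4 < X < 11/2) = ∫_{4}^{11/2} f(x) dx
where f(x) = e^{- x}
= - \frac{1}{e^{\frac{11}{2}}} + e^{-4}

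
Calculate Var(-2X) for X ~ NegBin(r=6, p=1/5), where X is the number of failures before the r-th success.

For X ~ NegBin(r=6, p=1/5), where X is the number of failures before the r-th success:
Var(X) = 120
Var(-2X) = (-2)² × Var(X) = 4 × 120 = 480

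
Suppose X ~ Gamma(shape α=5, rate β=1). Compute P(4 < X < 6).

P(4 < X < 6) = ∫_{4}^{6} f(x) dx
where f(x) = \frac{x^{4} e^{- x}}{24}
= \frac{-345 + 103 e^{2}}{3 e^{6}}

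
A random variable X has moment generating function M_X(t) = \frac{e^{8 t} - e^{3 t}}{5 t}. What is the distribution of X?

The MGF M(t) = \frac{e^{8 t} - e^{3 t}}{5 t} is the standard form for the Uniform distribution.
Comparing with the known MGF formula identifies: Uniform(3, 8)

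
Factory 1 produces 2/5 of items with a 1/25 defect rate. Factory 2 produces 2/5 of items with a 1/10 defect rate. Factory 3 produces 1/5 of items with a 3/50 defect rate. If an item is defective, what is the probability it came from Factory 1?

Using Bayes' theorem:
P(F1) = 2/5, P(D|F1) = 1/25
P(F2) = 2/5, P(D|F2) = 1/10
P(F3) = 1/5, P(D|F3) = 3/50
P(D) = P(D|F1)P(F1) + P(D|F2)P(F2) + P(D|F3)P(F3)
     = \frac{17}{250}
P(F1|D) = P(D|F1)P(F1) / P(D)
= \frac{4}{17}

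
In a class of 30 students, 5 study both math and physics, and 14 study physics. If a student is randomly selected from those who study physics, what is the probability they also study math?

P(A ∩ B) = 5/30 = 1/6
P(B) = 14/30 = 7/15
P(A|B) = P(A ∩ B) / P(B) = (1/6) / (7/15) = 5/14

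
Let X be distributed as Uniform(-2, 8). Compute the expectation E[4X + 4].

For X ~ Uniform(-2, 8):
E[X] = 3
E[4X + 4] = 4 × E[X] + 4 = 16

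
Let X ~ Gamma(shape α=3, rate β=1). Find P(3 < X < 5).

P(3 < X < 5) = ∫_{3}^{5} f(x) dx
where f(x) = \frac{x^{2} e^{- x}}{2}
= \frac{-37 + 17 e^{2}}{2 e^{5}}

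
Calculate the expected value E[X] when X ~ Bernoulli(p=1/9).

For X ~ Bernoulli(p=1/9), the expected value is:
E[X] = \frac{1}{9}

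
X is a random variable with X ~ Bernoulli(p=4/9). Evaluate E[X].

For X ~ Bernoulli(p=4/9), the expected value is:
E[X] = \frac{4}{9}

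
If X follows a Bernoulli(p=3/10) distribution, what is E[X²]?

Using the identity E[X²] = Var(X) + (E[X])²:
E[X] = \frac{3}{10}
Var(X) = \frac{21}{100}
E[X²] = \frac{21}{100} + (\frac{3}{10})²
= \frac{3}{10}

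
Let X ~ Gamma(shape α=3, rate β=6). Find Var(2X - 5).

For X ~ Gamma(shape α=3, rate β=6):
Var(X) = \frac{1}{12}
Var(2X - 5) = (2)² × Var(X) = 4 × \frac{1}{12} = \frac{1}{3}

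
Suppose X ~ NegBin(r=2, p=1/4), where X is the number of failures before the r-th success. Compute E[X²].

Using the identity E[X²] = Var(X) + (E[X])²:
E[X] = 6
Var(X) = 24
E[X²] = 24 + (6)²
= 60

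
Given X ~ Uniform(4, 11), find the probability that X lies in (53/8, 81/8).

P(53/8 < X < 81/8) = ∫_{53/8}^{81/8} f(x) dx
where f(x) = \frac{1}{7}
= \frac{1}{2}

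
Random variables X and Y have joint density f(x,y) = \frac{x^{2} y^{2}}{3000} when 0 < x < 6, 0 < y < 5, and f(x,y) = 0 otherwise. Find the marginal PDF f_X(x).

f_X(x) = ∫_0^5 f(x,y) dy
= ∫_0^5 \frac{x^{2} y^{2}}{3000} dy
= \frac{x^{2}}{72} for 0 < x < 6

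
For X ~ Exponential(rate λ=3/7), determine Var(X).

For X ~ Exponential(rate λ=3/7):
Var(X) = \frac{49}{9}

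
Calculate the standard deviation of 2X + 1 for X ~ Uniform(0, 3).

For X ~ Uniform(0, 3):
Var(X) = \frac{3}{4}
SD(X) = √(Var(X)) = √(\frac{3}{4}) = \frac{\sqrt{3}}{2}
SD(2X + 1) = |2| × SD(X) = 2 × \frac{\sqrt{3}}{2} = \sqrt{3}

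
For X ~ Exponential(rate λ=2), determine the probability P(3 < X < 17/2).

P(3 < X < 17/2) = ∫_{3}^{17/2} f(x) dx
where f(x) = 2 e^{- 2 x}
= - \frac{1 - e^{11}}{e^{17}}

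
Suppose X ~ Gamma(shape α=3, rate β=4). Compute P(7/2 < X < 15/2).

P(7/2 < X < 15/2) = ∫_{7/2}^{15/2} f(x) dx
where f(x) = 32 x^{2} e^{- 4 x}
= \frac{-481 + 113 e^{16}}{e^{30}}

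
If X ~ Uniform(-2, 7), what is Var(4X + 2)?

For X ~ Uniform(-2, 7):
Var(X) = \frac{27}{4}
Var(4X + 2) = (4)² × Var(X) = 16 × \frac{27}{4} = 108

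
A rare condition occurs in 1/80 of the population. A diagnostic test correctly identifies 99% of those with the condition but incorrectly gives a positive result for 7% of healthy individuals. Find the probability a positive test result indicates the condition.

Let D = the rare event, + = positive/flagged.
P(D) = 1/80
P(+|D) = 99/100
P(+|D') = 7/100
P(+) = P(+|D)P(D) + P(+|D')P(D')
     = \frac{99}{100} × \frac{1}{80} + \frac{7}{100} × \frac{79}{80}
     = \frac{163}{2000}
P(D|+) = P(+|D)P(D)/P(+) = \frac{99}{652}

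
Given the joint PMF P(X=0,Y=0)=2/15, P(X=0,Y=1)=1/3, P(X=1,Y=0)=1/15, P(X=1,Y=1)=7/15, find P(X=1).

P(X=1) = P(X=1,Y=0) + P(X=1,Y=1)
= 1/15 + 7/15
= 8/15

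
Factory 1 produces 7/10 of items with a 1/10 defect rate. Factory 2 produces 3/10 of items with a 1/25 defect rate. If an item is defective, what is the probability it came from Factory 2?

Using Bayes' theorem:
P(F1) = 7/10, P(D|F1) = 1/10
P(F2) = 3/10, P(D|F2) = 1/25
P(D) = P(D|F1)P(F1) + P(D|F2)P(F2)
     = \frac{41}{500}
P(F2|D) = P(D|F2)P(F2) / P(D)
= \frac{6}{41}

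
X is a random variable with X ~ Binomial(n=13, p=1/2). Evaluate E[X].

For X ~ Binomial(n=13, p=1/2), the expected value is:
E[X] = \frac{13}{2}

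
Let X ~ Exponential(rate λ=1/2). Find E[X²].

Using the identity E[X²] = Var(X) + (E[X])²:
E[X] = 2
Var(X) = 4
E[X²] = 4 + (2)²
= 8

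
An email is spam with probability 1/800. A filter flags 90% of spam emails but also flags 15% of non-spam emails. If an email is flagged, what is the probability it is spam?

Let D = the rare event, + = positive/flagged.
P(D) = 1/800
P(+|D) = 90/100 = 9/10
P(+|D') = 15/100 = 3/20
P(+) = P(+|D)P(D) + P(+|D')P(D')
     = \frac{9}{10} × \frac{1}{800} + \frac{3}{20} × \frac{799}{800}
     = \frac{483}{3200}
P(D|+) = P(+|D)P(D)/P(+) = \frac{6}{805}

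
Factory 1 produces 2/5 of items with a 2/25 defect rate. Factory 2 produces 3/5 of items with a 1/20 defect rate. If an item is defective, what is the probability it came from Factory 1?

Using Bayes' theorem:
P(F1) = 2/5, P(D|F1) = 2/25
P(F2) = 3/5, P(D|F2) = 1/20
P(D) = P(D|F1)P(F1) + P(D|F2)P(F2)
     = \frac{31}{500}
P(F1|D) = P(D|F1)P(F1) / P(D)
= \frac{16}{31}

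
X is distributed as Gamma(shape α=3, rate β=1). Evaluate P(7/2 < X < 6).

P(7/2 < X < 6) = ∫_{7/2}^{6} f(x) dx
where f(x) = \frac{x^{2} e^{- x}}{2}
= - \frac{25}{e^{6}} + \frac{85}{8 e^{\frac{7}{2}}}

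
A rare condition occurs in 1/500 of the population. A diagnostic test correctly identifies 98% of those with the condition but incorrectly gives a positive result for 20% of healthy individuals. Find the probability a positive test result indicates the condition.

Let D = the rare event, + = positive/flagged.
P(D) = 1/500
P(+|D) = 98/100 = 49/50
P(+|D') = 20/100 = 1/5
P(+) = P(+|D)P(D) + P(+|D')P(D')
     = \frac{49}{50} × \frac{1}{500} + \frac{1}{5} × \frac{499}{500}
     = \frac{5039}{25000}
P(D|+) = P(+|D)P(D)/P(+) = \frac{49}{5039}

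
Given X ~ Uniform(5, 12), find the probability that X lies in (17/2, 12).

P(17/2 < X < 12) = ∫_{17/2}^{12} f(x) dx
where f(x) = \frac{1}{7}
= \frac{1}{2}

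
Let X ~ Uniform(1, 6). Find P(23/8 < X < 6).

P(23/8 < X < 6) = ∫_{23/8}^{6} f(x) dx
where f(x) = \frac{1}{5}
= \frac{5}{8}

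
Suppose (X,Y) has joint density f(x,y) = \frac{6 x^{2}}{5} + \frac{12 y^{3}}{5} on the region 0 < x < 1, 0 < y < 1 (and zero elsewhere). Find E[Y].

E[Y] = ∫_0^1 ∫_0^1 y × f(x,y) dx dy
= \frac{17}{25}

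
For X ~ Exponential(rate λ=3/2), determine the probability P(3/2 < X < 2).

P(3/2 < X < 2) = ∫_{3/2}^{2} f(x) dx
where f(x) = \frac{3 e^{- \frac{3 x}{2}}}{2}
= - \frac{1}{e^{3}} + e^{- \frac{9}{4}}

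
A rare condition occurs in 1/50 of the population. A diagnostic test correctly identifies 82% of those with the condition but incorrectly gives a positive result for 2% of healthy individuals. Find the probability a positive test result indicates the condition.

Let D = the rare event, + = positive/flagged.
P(D) = 1/50
P(+|D) = 82/100 = 41/50
P(+|D') = 2/100 = 1/50
P(+) = P(+|D)P(D) + P(+|D')P(D')
     = \frac{41}{50} × \frac{1}{50} + \frac{1}{50} × \frac{49}{50}
     = \frac{9}{250}
P(D|+) = P(+|D)P(D)/P(+) = \frac{41}{90}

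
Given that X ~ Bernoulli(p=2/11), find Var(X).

For X ~ Bernoulli(p=2/11):
Var(X) = \frac{18}{121}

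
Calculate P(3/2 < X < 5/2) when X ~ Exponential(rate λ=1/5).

P(3/2 < X < 5/2) = ∫_{3/2}^{5/2} f(x) dx
where f(x) = \frac{e^{- \frac{x}{5}}}{5}
= - \frac{1}{e^{\frac{1}{2}}} + e^{- \frac{3}{10}}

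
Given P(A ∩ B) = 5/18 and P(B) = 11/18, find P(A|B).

P(A|B) = P(A ∩ B) / P(B)
= (5/18) / (11/18)
= 5/11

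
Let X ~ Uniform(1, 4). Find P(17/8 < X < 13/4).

P(17/8 < X < 13/4) = ∫_{17/8}^{13/4} f(x) dx
where f(x) = \frac{1}{3}
= \frac{3}{8}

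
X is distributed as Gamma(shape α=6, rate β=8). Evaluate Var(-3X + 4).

For X ~ Gamma(shape α=6, rate β=8):
Var(X) = \frac{3}{32}
Var(-3X + 4) = (-3)² × Var(X) = 9 × \frac{3}{32} = \frac{27}{32}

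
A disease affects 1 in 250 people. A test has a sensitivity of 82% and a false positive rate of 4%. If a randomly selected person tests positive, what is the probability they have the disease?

Let D = the rare event, + = positive/flagged.
P(D) = 1/250
P(+|D) = 82/100 = 41/50
P(+|D') = 4/100 = 1/25
P(+) = P(+|D)P(D) + P(+|D')P(D')
     = \frac{41}{50} × \frac{1}{250} + \frac{1}{25} × \frac{249}{250}
     = \frac{539}{12500}
P(D|+) = P(+|D)P(D)/P(+) = \frac{41}{539}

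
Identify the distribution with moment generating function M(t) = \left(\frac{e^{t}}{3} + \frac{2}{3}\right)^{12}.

The MGF M(t) = \left(\frac{e^{t}}{3} + \frac{2}{3}\right)^{12} is the standard form for the Binomial distribution.
Comparing with the known MGF formula identifies: Binomial(n=12, p=1/3)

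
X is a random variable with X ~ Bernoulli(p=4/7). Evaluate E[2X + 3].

For X ~ Bernoulli(p=4/7):
E[X] = \frac{4}{7}
E[2X + 3] = 2 × E[X] + 3 = \frac{29}{7}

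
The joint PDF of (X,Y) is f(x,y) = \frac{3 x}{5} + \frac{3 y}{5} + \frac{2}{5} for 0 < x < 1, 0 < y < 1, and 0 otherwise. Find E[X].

E[X] = ∫_0^1 ∫_0^1 x × f(x,y) dy dx
= ∫_0^1 ∫_0^1 x × (\frac{3 x}{5} + \frac{3 y}{5} + \frac{2}{5}) dy dx
= \frac{11}{20}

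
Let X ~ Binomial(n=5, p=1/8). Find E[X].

For X ~ Binomial(n=5, p=1/8), the expected value is:
E[X] = \frac{5}{8}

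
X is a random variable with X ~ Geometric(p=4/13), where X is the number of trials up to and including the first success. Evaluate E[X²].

Using the identity E[X²] = Var(X) + (E[X])²:
E[X] = \frac{13}{4}
Var(X) = \frac{117}{16}
E[X²] = \frac{117}{16} + (\frac{13}{4})²
= \frac{143}{8}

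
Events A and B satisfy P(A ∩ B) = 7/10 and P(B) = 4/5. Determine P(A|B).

P(A|B) = P(A ∩ B) / P(B)
= (7/10) / (4/5)
= 7/8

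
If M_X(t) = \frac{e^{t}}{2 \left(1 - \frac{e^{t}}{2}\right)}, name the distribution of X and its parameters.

The MGF M(t) = \frac{e^{t}}{2 \left(1 - \frac{e^{t}}{2}\right)} is the standard form for the Geometric distribution.
Comparing with the known MGF formula identifies: Geometric(p=1/2), X = trial number of first success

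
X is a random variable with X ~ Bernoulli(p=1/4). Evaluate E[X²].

Using the identity E[X²] = Var(X) + (E[X])²:
E[X] = \frac{1}{4}
Var(X) = \frac{3}{16}
E[X²] = \frac{3}{16} + (\frac{1}{4})²
= \frac{1}{4}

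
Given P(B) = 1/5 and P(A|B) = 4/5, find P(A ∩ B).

By definition, P(A|B) = P(A ∩ B) / P(B)
So P(A ∩ B) = P(A|B) × P(B)
= 4/5 × 1/5
= 4/25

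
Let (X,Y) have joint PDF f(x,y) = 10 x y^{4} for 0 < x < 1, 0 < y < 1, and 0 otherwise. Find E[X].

E[X] = ∫_0^1 ∫_0^1 x × f(x,y) dy dx
= ∫_0^1 ∫_0^1 x × (10 x y^{4}) dy dx
= \frac{2}{3}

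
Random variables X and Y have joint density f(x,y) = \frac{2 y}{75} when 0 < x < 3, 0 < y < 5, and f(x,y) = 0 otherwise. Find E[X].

f_X(x) = ∫_0^5 \frac{2 y}{75} dy = \frac{1}{3}
E[X] = ∫_0^3 x × (\frac{1}{3}) dx = \frac{3}{2}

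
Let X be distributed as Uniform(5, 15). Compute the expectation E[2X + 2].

For X ~ Uniform(5, 15):
E[X] = 10
E[2X + 2] = 2 × E[X] + 2 = 22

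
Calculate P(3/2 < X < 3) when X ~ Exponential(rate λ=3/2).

P(3/2 < X < 3) = ∫_{3/2}^{3} f(x) dx
where f(x) = \frac{3 e^{- \frac{3 x}{2}}}{2}
= - \frac{1}{e^{\frac{9}{2}}} + e^{- \frac{9}{4}}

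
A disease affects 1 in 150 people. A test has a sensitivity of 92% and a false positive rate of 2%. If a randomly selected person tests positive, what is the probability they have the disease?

Let D = the rare event, + = positive/flagged.
P(D) = 1/150
P(+|D) = 92/100 = 23/25
P(+|D') = 2/100 = 1/50
P(+) = P(+|D)P(D) + P(+|D')P(D')
     = \frac{23}{25} × \frac{1}{150} + \frac{1}{50} × \frac{149}{150}
     = \frac{13}{500}
P(D|+) = P(+|D)P(D)/P(+) = \frac{46}{195}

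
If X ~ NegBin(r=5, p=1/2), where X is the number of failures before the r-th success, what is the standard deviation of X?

For X ~ NegBin(r=5, p=1/2), where X is the number of failures before the r-th success:
Var(X) = 10
SD(X) = √(Var(X)) = √(10) = \sqrt{10}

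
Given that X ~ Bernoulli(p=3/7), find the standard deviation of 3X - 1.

For X ~ Bernoulli(p=3/7):
Var(X) = \frac{12}{49}
SD(X) = √(Var(X)) = √(\frac{12}{49}) = \frac{2 \sqrt{3}}{7}
SD(3X - 1) = |3| × SD(X) = 3 × \frac{2 \sqrt{3}}{7} = \frac{6 \sqrt{3}}{7}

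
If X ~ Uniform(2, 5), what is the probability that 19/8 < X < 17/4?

P(19/8 < X < 17/4) = ∫_{19/8}^{17/4} f(x) dx
where f(x) = \frac{1}{3}
= \frac{5}{8}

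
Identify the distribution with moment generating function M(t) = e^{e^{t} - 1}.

The MGF M(t) = e^{e^{t} - 1} is the standard form for the Poisson distribution.
Comparing with the known MGF formula identifies: Poisson(λ=1)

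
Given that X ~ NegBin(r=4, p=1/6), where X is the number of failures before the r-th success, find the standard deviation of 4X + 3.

For X ~ NegBin(r=4, p=1/6), where X is the number of failures before the r-th success:
Var(X) = 120
SD(X) = √(Var(X)) = √(120) = 2 \sqrt{30}
SD(4X + 3) = |4| × SD(X) = 4 × 2 \sqrt{30} = 8 \sqrt{30}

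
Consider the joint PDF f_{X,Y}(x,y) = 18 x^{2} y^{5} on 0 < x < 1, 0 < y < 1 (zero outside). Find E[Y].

E[Y] = ∫_0^1 ∫_0^1 y × f(x,y) dx dy
= \frac{6}{7}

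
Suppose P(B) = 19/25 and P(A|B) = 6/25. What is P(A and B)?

By definition, P(A|B) = P(A ∩ B) / P(B)
So P(A ∩ B) = P(A|B) × P(B)
= 6/25 × 19/25
= 114/625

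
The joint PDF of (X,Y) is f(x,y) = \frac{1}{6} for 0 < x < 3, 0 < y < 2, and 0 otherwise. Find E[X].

f_X(x) = ∫_0^2 \frac{1}{6} dy = \frac{1}{3}
E[X] = ∫_0^3 x × (\frac{1}{3}) dx = \frac{3}{2}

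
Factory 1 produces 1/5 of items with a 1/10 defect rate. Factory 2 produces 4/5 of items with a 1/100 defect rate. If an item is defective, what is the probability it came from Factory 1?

Using Bayes' theorem:
P(F1) = 1/5, P(D|F1) = 1/10
P(F2) = 4/5, P(D|F2) = 1/100
P(D) = P(D|F1)P(F1) + P(D|F2)P(F2)
     = \frac{7}{250}
P(F1|D) = P(D|F1)P(F1) / P(D)
= \frac{5}{7}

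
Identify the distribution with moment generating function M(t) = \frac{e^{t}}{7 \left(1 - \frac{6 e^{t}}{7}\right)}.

The MGF M(t) = \frac{e^{t}}{7 \left(1 - \frac{6 e^{t}}{7}\right)} is the standard form for the Geometric distribution.
Comparing with the known MGF formula identifies: Geometric(p=1/7), X = trial number of first success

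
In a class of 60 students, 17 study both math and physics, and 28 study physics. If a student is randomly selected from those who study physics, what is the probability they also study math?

P(A ∩ B) = 17/60
P(B) = 28/60 = 7/15
P(A|B) = P(A ∩ B) / P(B) = (17/60) / (7/15) = 17/28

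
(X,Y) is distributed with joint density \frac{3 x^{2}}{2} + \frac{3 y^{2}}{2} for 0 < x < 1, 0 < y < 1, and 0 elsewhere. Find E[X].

E[X] = ∫_0^1 ∫_0^1 x × f(x,y) dy dx
= ∫_0^1 ∫_0^1 x × (\frac{3 x^{2}}{2} + \frac{3 y^{2}}{2}) dy dx
= \frac{5}{8}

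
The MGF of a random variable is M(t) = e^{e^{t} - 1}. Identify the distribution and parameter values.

The MGF M(t) = e^{e^{t} - 1} is the standard form for the Poisson distribution.
Comparing with the known MGF formula identifies: Poisson(λ=1)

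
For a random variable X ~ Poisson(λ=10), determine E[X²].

Using the identity E[X²] = Var(X) + (E[X])²:
E[X] = 10
Var(X) = 10
E[X²] = 10 + (10)²
= 110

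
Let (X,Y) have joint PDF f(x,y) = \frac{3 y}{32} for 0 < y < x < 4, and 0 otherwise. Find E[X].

f_X(x) = ∫_0^x \frac{3 y}{32} dy = \frac{3 x^{2}}{64}
E[X] = ∫_0^4 x × (\frac{3 x^{2}}{64}) dx = 3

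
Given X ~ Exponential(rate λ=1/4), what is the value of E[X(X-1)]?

E[X(X-1)] = E[X² - X] = E[X²] - E[X]
E[X] = 4
E[X²] = Var(X) + (E[X])² = 16 + (4)² = 32
E[X(X-1)] = 32 - 4 = 28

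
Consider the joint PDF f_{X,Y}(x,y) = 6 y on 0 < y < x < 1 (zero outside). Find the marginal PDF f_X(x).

f_X(x) = ∫_0^x 6 y dy = 3 x^{2}
for 0 < x < 1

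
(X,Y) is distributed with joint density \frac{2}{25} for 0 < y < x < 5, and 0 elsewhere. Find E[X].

f_X(x) = ∫_0^x \frac{2}{25} dy = \frac{2 x}{25}
E[X] = ∫_0^5 x × (\frac{2 x}{25}) dx = \frac{10}{3}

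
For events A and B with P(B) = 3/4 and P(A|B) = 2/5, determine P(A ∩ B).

By definition, P(A|B) = P(A ∩ B) / P(B)
So P(A ∩ B) = P(A|B) × P(B)
= 2/5 × 3/4
= 3/10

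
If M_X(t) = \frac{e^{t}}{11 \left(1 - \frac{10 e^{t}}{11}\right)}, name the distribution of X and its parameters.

The MGF M(t) = \frac{e^{t}}{11 \left(1 - \frac{10 e^{t}}{11}\right)} is the standard form for the Geometric distribution.
Comparing with the known MGF formula identifies: Geometric(p=1/11), X = trial number of first success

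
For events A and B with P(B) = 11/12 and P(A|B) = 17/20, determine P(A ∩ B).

By definition, P(A|B) = P(A ∩ B) / P(B)
So P(A ∩ B) = P(A|B) × P(B)
= 17/20 × 11/12
= 187/240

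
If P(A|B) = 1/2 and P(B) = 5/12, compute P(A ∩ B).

By definition, P(A|B) = P(A ∩ B) / P(B)
So P(A ∩ B) = P(A|B) × P(B)
= 1/2 × 5/12
= 5/24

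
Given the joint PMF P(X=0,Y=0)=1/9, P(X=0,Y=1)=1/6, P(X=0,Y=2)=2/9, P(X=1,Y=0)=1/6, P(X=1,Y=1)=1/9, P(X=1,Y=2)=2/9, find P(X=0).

P(X=0) = P(X=0,Y=0) + P(X=0,Y=1) + P(X=0,Y=2)
= 1/9 + 1/6 + 2/9
= 1/2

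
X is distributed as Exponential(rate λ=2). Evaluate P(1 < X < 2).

P(1 < X < 2) = ∫_{1}^{2} f(x) dx
where f(x) = 2 e^{- 2 x}
= - \frac{1 - e^{2}}{e^{4}}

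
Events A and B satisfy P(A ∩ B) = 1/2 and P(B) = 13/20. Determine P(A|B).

P(A|B) = P(A ∩ B) / P(B)
= (1/2) / (13/20)
= 10/13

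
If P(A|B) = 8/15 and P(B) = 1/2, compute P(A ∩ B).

By definition, P(A|B) = P(A ∩ B) / P(B)
So P(A ∩ B) = P(A|B) × P(B)
= 8/15 × 1/2
= 4/15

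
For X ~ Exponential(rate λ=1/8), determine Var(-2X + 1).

For X ~ Exponential(rate λ=1/8):
Var(X) = 64
Var(-2X + 1) = (-2)² × Var(X) = 4 × 64 = 256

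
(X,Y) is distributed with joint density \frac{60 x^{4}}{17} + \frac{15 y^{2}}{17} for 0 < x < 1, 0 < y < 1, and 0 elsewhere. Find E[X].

E[X] = ∫_0^1 ∫_0^1 x × f(x,y) dy dx
= ∫_0^1 ∫_0^1 x × (\frac{60 x^{4}}{17} + \frac{15 y^{2}}{17}) dy dx
= \frac{25}{34}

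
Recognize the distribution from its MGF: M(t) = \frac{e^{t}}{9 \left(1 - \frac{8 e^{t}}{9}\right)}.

The MGF M(t) = \frac{e^{t}}{9 \left(1 - \frac{8 e^{t}}{9}\right)} is the standard form for the Geometric distribution.
Comparing with the known MGF formula identifies: Geometric(p=1/9), X = trial number of first success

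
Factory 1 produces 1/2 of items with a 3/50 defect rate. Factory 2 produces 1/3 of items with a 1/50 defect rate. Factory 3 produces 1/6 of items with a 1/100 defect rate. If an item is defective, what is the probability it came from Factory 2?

Using Bayes' theorem:
P(F1) = 1/2, P(D|F1) = 3/50
P(F2) = 1/3, P(D|F2) = 1/50
P(F3) = 1/6, P(D|F3) = 1/100
P(D) = P(D|F1)P(F1) + P(D|F2)P(F2) + P(D|F3)P(F3)
     = \frac{23}{600}
P(F2|D) = P(D|F2)P(F2) / P(D)
= \frac{4}{23}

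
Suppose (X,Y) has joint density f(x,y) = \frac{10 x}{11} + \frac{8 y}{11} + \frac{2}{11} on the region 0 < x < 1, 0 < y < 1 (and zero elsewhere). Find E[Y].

E[Y] = ∫_0^1 ∫_0^1 y × f(x,y) dx dy
= \frac{37}{66}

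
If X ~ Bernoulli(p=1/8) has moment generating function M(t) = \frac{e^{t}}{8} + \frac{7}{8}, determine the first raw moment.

To find E[X], compute M^(1)(0):
M^(1)(t) = \frac{e^{t}}{8}
M^(1)(0) = \frac{1}{8}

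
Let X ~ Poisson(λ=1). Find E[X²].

Using the identity E[X²] = Var(X) + (E[X])²:
E[X] = 1
Var(X) = 1
E[X²] = 1 + (1)²
= 2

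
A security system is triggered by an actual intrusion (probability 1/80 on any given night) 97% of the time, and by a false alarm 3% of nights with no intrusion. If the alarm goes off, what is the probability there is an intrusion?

Let D = the rare event, + = positive/flagged.
P(D) = 1/80
P(+|D) = 97/100
P(+|D') = 3/100
P(+) = P(+|D)P(D) + P(+|D')P(D')
     = \frac{97}{100} × \frac{1}{80} + \frac{3}{100} × \frac{79}{80}
     = \frac{167}{4000}
P(D|+) = P(+|D)P(D)/P(+) = \frac{97}{334}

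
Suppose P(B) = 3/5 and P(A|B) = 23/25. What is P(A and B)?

By definition, P(A|B) = P(A ∩ B) / P(B)
So P(A ∩ B) = P(A|B) × P(B)
= 23/25 × 3/5
= 69/125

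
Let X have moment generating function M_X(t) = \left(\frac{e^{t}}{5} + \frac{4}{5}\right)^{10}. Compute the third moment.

To find E[X^3], compute M^(3)(0):
M^(1)(t) = 2 \left(\frac{e^{t}}{5} + \frac{4}{5}\right)^{9} e^{t}
M^(2)(t) = 2 \left(\frac{e^{t}}{5} + \frac{4}{5}\right)^{9} e^{t} + \frac{18 \left(\frac{e^{t}}{5} + \frac{4}{5}\right)^{8} e^{2 t}}{5}
M^(3)(t) = 2 \left(\frac{e^{t}}{5} + \frac{4}{5}\right)^{9} e^{t} + \frac{54 \left(\frac{e^{t}}{5} + \frac{4}{5}\right)^{8} e^{2 t}}{5} + \frac{144 \left(\frac{e^{t}}{5} + \frac{4}{5}\right)^{7} e^{3 t}}{25}
M^(3)(0) = \frac{464}{25}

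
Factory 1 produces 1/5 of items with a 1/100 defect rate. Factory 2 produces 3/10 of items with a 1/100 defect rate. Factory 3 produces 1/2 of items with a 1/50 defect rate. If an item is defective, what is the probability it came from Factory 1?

Using Bayes' theorem:
P(F1) = 1/5, P(D|F1) = 1/100
P(F2) = 3/10, P(D|F2) = 1/100
P(F3) = 1/2, P(D|F3) = 1/50
P(D) = P(D|F1)P(F1) + P(D|F2)P(F2) + P(D|F3)P(F3)
     = \frac{3}{200}
P(F1|D) = P(D|F1)P(F1) / P(D)
= \frac{2}{15}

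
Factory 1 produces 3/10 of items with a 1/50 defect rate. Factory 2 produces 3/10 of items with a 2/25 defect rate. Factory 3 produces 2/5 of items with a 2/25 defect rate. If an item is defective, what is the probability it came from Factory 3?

Using Bayes' theorem:
P(F1) = 3/10, P(D|F1) = 1/50
P(F2) = 3/10, P(D|F2) = 2/25
P(F3) = 2/5, P(D|F3) = 2/25
P(D) = P(D|F1)P(F1) + P(D|F2)P(F2) + P(D|F3)P(F3)
     = \frac{31}{500}
P(F3|D) = P(D|F3)P(F3) / P(D)
= \frac{16}{31}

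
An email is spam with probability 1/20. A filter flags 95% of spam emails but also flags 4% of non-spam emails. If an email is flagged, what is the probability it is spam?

Let D = the rare event, + = positive/flagged.
P(D) = 1/20
P(+|D) = 95/100 = 19/20
P(+|D') = 4/100 = 1/25
P(+) = P(+|D)P(D) + P(+|D')P(D')
     = \frac{19}{20} × \frac{1}{20} + \frac{1}{25} × \frac{19}{20}
     = \frac{171}{2000}
P(D|+) = P(+|D)P(D)/P(+) = \frac{5}{9}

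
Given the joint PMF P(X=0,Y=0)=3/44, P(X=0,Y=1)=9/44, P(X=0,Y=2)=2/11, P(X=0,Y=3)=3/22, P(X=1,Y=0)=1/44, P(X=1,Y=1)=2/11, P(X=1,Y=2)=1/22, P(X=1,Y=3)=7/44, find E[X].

First find marginal of X:
P(X=0) = 13/22
P(X=1) = 9/22
E[X] = 0 × 13/22 + 1 × 9/22 = 9/22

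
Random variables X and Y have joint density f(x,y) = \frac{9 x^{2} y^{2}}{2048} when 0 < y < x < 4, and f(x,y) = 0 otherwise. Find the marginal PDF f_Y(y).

f_Y(y) = ∫_y^4 \frac{9 x^{2} y^{2}}{2048} dx = \frac{3 y^{2} \left(64 - y^{3}\right)}{2048}
for 0 < y < 4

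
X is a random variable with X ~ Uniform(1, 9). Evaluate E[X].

For X ~ Uniform(1, 9), the expected value is:
E[X] = 5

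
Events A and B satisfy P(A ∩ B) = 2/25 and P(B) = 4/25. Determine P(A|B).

P(A|B) = P(A ∩ B) / P(B)
= (2/25) / (4/25)
= 1/2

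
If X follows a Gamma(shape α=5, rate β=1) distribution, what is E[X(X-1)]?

E[X(X-1)] = E[X² - X] = E[X²] - E[X]
E[X] = 5
E[X²] = Var(X) + (E[X])² = 5 + (5)² = 30
E[X(X-1)] = 30 - 5 = 25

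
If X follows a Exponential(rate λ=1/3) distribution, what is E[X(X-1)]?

E[X(X-1)] = E[X² - X] = E[X²] - E[X]
E[X] = 3
E[X²] = Var(X) + (E[X])² = 9 + (3)² = 18
E[X(X-1)] = 18 - 3 = 15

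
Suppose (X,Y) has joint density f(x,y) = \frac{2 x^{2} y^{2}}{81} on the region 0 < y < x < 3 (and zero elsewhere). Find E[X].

f_X(x) = ∫_0^x \frac{2 x^{2} y^{2}}{81} dy = \frac{2 x^{5}}{243}
E[X] = ∫_0^3 x × (\frac{2 x^{5}}{243}) dx = \frac{18}{7}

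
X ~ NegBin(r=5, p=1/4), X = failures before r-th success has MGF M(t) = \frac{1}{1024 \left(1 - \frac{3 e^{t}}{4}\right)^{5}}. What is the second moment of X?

To find E[X^2], compute M^(2)(0):
M^(1)(t) = \frac{15 e^{t}}{4096 \left(1 - \frac{3 e^{t}}{4}\right)^{6}}
M^(2)(t) = \frac{15 e^{t}}{4096 \left(1 - \frac{3 e^{t}}{4}\right)^{6}} + \frac{135 e^{2 t}}{8192 \left(1 - \frac{3 e^{t}}{4}\right)^{7}}
M^(2)(0) = 285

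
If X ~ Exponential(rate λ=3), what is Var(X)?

For X ~ Exponential(rate λ=3):
Var(X) = \frac{1}{9}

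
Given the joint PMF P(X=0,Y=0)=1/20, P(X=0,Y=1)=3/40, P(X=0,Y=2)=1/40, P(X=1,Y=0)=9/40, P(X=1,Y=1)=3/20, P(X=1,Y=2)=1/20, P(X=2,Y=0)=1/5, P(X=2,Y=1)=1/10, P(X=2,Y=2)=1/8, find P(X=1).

P(X=1) = P(X=1,Y=0) + P(X=1,Y=1) + P(X=1,Y=2)
= 9/40 + 3/20 + 1/20
= 17/40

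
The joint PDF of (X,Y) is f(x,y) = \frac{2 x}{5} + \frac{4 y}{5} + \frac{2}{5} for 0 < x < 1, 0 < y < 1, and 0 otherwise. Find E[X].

E[X] = ∫_0^1 ∫_0^1 x × f(x,y) dy dx
= ∫_0^1 ∫_0^1 x × (\frac{2 x}{5} + \frac{4 y}{5} + \frac{2}{5}) dy dx
= \frac{8}{15}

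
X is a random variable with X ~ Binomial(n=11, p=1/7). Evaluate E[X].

For X ~ Binomial(n=11, p=1/7), the expected value is:
E[X] = \frac{11}{7}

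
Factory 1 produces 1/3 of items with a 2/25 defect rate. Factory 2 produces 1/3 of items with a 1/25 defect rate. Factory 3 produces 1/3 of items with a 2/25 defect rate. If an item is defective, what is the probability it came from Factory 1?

Using Bayes' theorem:
P(F1) = 1/3, P(D|F1) = 2/25
P(F2) = 1/3, P(D|F2) = 1/25
P(F3) = 1/3, P(D|F3) = 2/25
P(D) = P(D|F1)P(F1) + P(D|F2)P(F2) + P(D|F3)P(F3)
     = \frac{1}{15}
P(F1|D) = P(D|F1)P(F1) / P(D)
= \frac{2}{5}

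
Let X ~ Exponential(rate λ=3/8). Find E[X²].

Using the identity E[X²] = Var(X) + (E[X])²:
E[X] = \frac{8}{3}
Var(X) = \frac{64}{9}
E[X²] = \frac{64}{9} + (\frac{8}{3})²
= \frac{128}{9}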